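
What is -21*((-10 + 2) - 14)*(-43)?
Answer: -19866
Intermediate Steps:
-21*((-10 + 2) - 14)*(-43) = -21*(-8 - 14)*(-43) = -21*(-22)*(-43) = 462*(-43) = -19866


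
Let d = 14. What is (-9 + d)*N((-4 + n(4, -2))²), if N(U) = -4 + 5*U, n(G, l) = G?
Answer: -20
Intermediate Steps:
(-9 + d)*N((-4 + n(4, -2))²) = (-9 + 14)*(-4 + 5*(-4 + 4)²) = 5*(-4 + 5*0²) = 5*(-4 + 5*0) = 5*(-4 + 0) = 5*(-4) = -20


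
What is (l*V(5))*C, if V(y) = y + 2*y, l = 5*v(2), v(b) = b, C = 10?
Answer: 1500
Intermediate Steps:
l = 10 (l = 5*2 = 10)
V(y) = 3*y
(l*V(5))*C = (10*(3*5))*10 = (10*15)*10 = 150*10 = 1500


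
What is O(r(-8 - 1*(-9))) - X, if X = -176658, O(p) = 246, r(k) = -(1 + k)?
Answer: 176904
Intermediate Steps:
r(k) = -1 - k
O(r(-8 - 1*(-9))) - X = 246 - 1*(-176658) = 246 + 176658 = 176904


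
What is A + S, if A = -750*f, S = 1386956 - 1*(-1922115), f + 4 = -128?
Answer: 3408071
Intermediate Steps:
f = -132 (f = -4 - 128 = -132)
S = 3309071 (S = 1386956 + 1922115 = 3309071)
A = 99000 (A = -750*(-132) = 99000)
A + S = 99000 + 3309071 = 3408071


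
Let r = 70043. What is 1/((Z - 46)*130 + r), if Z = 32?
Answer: 1/68223 ≈ 1.4658e-5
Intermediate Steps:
1/((Z - 46)*130 + r) = 1/((32 - 46)*130 + 70043) = 1/(-14*130 + 70043) = 1/(-1820 + 70043) = 1/68223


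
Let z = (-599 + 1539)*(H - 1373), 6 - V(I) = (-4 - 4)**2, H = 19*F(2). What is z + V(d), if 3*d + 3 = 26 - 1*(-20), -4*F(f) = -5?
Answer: -1268353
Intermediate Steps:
F(f) = 5/4 (F(f) = -1/4*(-5) = 5/4)
d = 43/3 (d = -1 + (26 - 1*(-20))/3 = -1 + (26 + 20)/3 = -1 + (1/3)*46 = -1 + 46/3 = 43/3 ≈ 14.333)
H = 95/4 (H = 19*(5/4) = 95/4 ≈ 23.750)
V(I) = -58 (V(I) = 6 - (-4 - 4)**2 = 6 - 1*(-8)**2 = 6 - 1*64 = 6 - 64 = -58)
z = -1268295 (z = (-599 + 1539)*(95/4 - 1373) = 940*(-5397/4) = -1268295)
z + V(d) = -1268295 - 58 = -1268353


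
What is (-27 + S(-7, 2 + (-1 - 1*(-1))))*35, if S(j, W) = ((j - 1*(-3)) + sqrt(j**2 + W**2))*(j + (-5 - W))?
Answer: 1015 - 490*sqrt(53) ≈ -2552.3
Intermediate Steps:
S(j, W) = (-5 + j - W)*(3 + j + sqrt(W**2 + j**2)) (S(j, W) = ((j + 3) + sqrt(W**2 + j**2))*(-5 + j - W) = ((3 + j) + sqrt(W**2 + j**2))*(-5 + j - W) = (3 + j + sqrt(W**2 + j**2))*(-5 + j - W) = (-5 + j - W)*(3 + j + sqrt(W**2 + j**2)))
(-27 + S(-7, 2 + (-1 - 1*(-1))))*35 = (-27 + (-15 + (-7)**2 - 5*sqrt((2 + (-1 - 1*(-1)))**2 + (-7)**2) - 3*(2 + (-1 - 1*(-1))) - 2*(-7) - 7*sqrt((2 + (-1 - 1*(-1)))**2 + (-7)**2) - 1*(2 + (-1 - 1*(-1)))*(-7) - (2 + (-1 - 1*(-1)))*sqrt((2 + (-1 - 1*(-1)))**2 + (-7)**2)))*35 = (-27 + (-15 + 49 - 5*sqrt((2 + (-1 + 1))**2 + 49) - 3*(2 + (-1 + 1)) + 14 - 7*sqrt((2 + (-1 + 1))**2 + 49) - 1*(2 + (-1 + 1))*(-7) - (2 + (-1 + 1))*sqrt((2 + (-1 + 1))**2 + 49)))*35 = (-27 + (-15 + 49 - 5*sqrt((2 + 0)**2 + 49) - 3*(2 + 0) + 14 - 7*sqrt((2 + 0)**2 + 49) - 1*(2 + 0)*(-7) - (2 + 0)*sqrt((2 + 0)**2 + 49)))*35 = (-27 + (-15 + 49 - 5*sqrt(2**2 + 49) - 3*2 + 14 - 7*sqrt(2**2 + 49) - 1*2*(-7) - 1*2*sqrt(2**2 + 49)))*35 = (-27 + (-15 + 49 - 5*sqrt(4 + 49) - 6 + 14 - 7*sqrt(4 + 49) + 14 - 1*2*sqrt(4 + 49)))*35 = (-27 + (-15 + 49 - 5*sqrt(53) - 6 + 14 - 7*sqrt(53) + 14 - 1*2*sqrt(53)))*35 = (-27 + (-15 + 49 - 5*sqrt(53) - 6 + 14 - 7*sqrt(53) + 14 - 2*sqrt(53)))*35 = (-27 + (56 - 14*sqrt(53)))*35 = (29 - 14*sqrt(53))*35 = 1015 - 490*sqrt(53)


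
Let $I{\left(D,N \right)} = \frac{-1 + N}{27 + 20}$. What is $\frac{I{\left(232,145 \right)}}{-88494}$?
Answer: $- \frac{24}{693203} \approx -3.4622 \cdot 10^{-5}$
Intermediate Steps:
$I{\left(D,N \right)} = - \frac{1}{47} + \frac{N}{47}$ ($I{\left(D,N \right)} = \frac{-1 + N}{47} = \left(-1 + N\right) \frac{1}{47} = - \frac{1}{47} + \frac{N}{47}$)
$\frac{I{\left(232,145 \right)}}{-88494} = \frac{- \frac{1}{47} + \frac{1}{47} \cdot 145}{-88494} = \left(- \frac{1}{47} + \frac{145}{47}\right) \left(- \frac{1}{88494}\right) = \frac{144}{47} \left(- \frac{1}{88494}\right) = - \frac{24}{693203}$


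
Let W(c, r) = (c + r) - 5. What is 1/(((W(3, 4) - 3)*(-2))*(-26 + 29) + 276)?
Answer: 1/282 ≈ 0.0035461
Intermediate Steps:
W(c, r) = -5 + c + r
1/(((W(3, 4) - 3)*(-2))*(-26 + 29) + 276) = 1/((((-5 + 3 + 4) - 3)*(-2))*(-26 + 29) + 276) = 1/(((2 - 3)*(-2))*3 + 276) = 1/(-1*(-2)*3 + 276) = 1/(2*3 + 276) = 1/(6 + 276) = 1/282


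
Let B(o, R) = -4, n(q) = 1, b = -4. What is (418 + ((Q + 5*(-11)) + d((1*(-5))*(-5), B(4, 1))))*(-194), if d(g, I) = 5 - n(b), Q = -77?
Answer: -56260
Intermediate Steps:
d(g, I) = 4 (d(g, I) = 5 - 1*1 = 5 - 1 = 4)
(418 + ((Q + 5*(-11)) + d((1*(-5))*(-5), B(4, 1))))*(-194) = (418 + ((-77 + 5*(-11)) + 4))*(-194) = (418 + ((-77 - 55) + 4))*(-194) = (418 + (-132 + 4))*(-194) = (418 - 128)*(-194) = 290*(-194) = -56260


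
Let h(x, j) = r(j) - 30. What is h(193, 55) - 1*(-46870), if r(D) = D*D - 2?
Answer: 49863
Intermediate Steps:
r(D) = -2 + D**2 (r(D) = D**2 - 2 = -2 + D**2)
h(x, j) = -32 + j**2 (h(x, j) = (-2 + j**2) - 30 = -32 + j**2)
h(193, 55) - 1*(-46870) = (-32 + 55**2) - 1*(-46870) = (-32 + 3025) + 46870 = 2993 + 46870 = 49863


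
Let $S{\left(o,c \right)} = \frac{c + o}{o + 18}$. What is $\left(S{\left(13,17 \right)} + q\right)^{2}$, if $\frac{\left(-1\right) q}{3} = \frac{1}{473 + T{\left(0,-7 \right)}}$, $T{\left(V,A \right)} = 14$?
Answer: $\frac{210743289}{227919409} \approx 0.92464$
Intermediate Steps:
$q = - \frac{3}{487}$ ($q = - \frac{3}{473 + 14} = - \frac{3}{487} \approx -0.0061602$)
$S{\left(o,c \right)} = \frac{c + o}{18 + o}$
$\left(S{\left(13,17 \right)} + q\right)^{2} = \left(\frac{17 + 13}{18 + 13} - \frac{3}{487}\right)^{2} = \left(\frac{1}{31} \cdot 30 - \frac{3}{487}\right)^{2} = \left(\frac{30}{31} - \frac{3}{487}\right)^{2} = \left(\frac{14517}{15097}\right)^{2} = \frac{210743289}{227919409}$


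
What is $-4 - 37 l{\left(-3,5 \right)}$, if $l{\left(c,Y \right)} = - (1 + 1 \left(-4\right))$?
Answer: $-115$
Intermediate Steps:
$l{\left(c,Y \right)} = 3$ ($l{\left(c,Y \right)} = - (1 - 4) = \left(-1\right) \left(-3\right) = 3$)
$-4 - 37 l{\left(-3,5 \right)} = -4 - 111 = -115$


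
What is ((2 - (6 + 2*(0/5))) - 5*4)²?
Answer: 576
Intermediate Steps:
((2 - (6 + 2*(0/5))) - 5*4)² = ((2 - (6 + 2*(0*(⅕)))) - 20)² = ((2 - (6 + 2*0)) - 20)² = ((2 - (6 + 0)) - 20)² = ((2 - 1*6) - 20)² = ((2 - 6) - 20)² = (-4 - 20)² = (-24)² = 576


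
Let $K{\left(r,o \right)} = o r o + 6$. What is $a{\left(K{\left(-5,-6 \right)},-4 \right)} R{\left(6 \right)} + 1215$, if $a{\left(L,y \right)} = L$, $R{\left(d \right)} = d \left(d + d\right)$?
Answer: $-11313$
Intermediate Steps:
$R{\left(d \right)} = 2 d^{2}$ ($R{\left(d \right)} = d 2 d = 2 d^{2}$)
$K{\left(r,o \right)} = 6 + r o^{2}$ ($K{\left(r,o \right)} = r o^{2} + 6 = 6 + r o^{2}$)
$a{\left(K{\left(-5,-6 \right)},-4 \right)} R{\left(6 \right)} + 1215 = \left(6 - 5 \left(-6\right)^{2}\right) 2 \cdot 6^{2} + 1215 = \left(6 - 180\right) 2 \cdot 36 + 1215 = \left(6 - 180\right) 72 + 1215 = \left(-174\right) 72 + 1215 = -12528 + 1215 = -11313$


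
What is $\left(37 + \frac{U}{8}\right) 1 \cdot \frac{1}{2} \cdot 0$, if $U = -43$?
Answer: $0$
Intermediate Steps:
$\left(37 + \frac{U}{8}\right) 1 \cdot \frac{1}{2} \cdot 0 = \left(37 - \frac{43}{8}\right) 1 \cdot \frac{1}{2} \cdot 0 = \left(37 - \frac{43}{8}\right) \frac{1}{2} \cdot 0 = \frac{253}{8} \cdot 0 = 0$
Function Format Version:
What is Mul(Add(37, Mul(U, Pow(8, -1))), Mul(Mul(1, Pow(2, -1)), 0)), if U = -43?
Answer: 0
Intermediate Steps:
Mul(Add(37, Mul(U, Pow(8, -1))), Mul(Mul(1, Pow(2, -1)), 0)) = Mul(Add(37, Mul(-43, Pow(8, -1))), Mul(Mul(1, Pow(2, -1)), 0)) = Mul(Add(37, Mul(-43, Rational(1, 8))), Mul(Mul(1, Rational(1, 2)), 0)) = Mul(Add(37, Rational(-43, 8)), Mul(Rational(1, 2), 0)) = Mul(Rational(253, 8), 0) = 0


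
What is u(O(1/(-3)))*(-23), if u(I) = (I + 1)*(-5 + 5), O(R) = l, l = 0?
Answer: 0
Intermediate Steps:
O(R) = 0
u(I) = 0 (u(I) = (1 + I)*0 = 0)
u(O(1/(-3)))*(-23) = 0*(-23) = 0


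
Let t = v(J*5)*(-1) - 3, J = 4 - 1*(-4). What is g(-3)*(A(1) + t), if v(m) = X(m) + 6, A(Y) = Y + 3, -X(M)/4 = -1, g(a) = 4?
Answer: -36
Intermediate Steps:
J = 8 (J = 4 + 4 = 8)
X(M) = 4 (X(M) = -4*(-1) = 4)
A(Y) = 3 + Y
v(m) = 10 (v(m) = 4 + 6 = 10)
t = -13 (t = 10*(-1) - 3 = -10 - 3 = -13)
g(-3)*(A(1) + t) = 4*((3 + 1) - 13) = 4*(4 - 13) = 4*(-9) = -36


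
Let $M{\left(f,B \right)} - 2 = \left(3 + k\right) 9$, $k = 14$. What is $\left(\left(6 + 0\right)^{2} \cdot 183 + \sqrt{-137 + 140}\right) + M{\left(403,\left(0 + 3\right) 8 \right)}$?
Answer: $6743 + \sqrt{3} \approx 6744.7$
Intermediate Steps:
$M{\left(f,B \right)} = 155$ ($M{\left(f,B \right)} = 2 + \left(3 + 14\right) 9 = 2 + 17 \cdot 9 = 2 + 153 = 155$)
$\left(\left(6 + 0\right)^{2} \cdot 183 + \sqrt{-137 + 140}\right) + M{\left(403,\left(0 + 3\right) 8 \right)} = \left(\left(6 + 0\right)^{2} \cdot 183 + \sqrt{-137 + 140}\right) + 155 = \left(6^{2} \cdot 183 + \sqrt{3}\right) + 155 = \left(36 \cdot 183 + \sqrt{3}\right) + 155 = \left(6588 + \sqrt{3}\right) + 155 = 6743 + \sqrt{3}$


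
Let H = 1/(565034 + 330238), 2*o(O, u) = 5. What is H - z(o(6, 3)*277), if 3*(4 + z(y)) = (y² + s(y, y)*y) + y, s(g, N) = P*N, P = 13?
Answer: -2003758398431/895272 ≈ -2.2382e+6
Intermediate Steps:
o(O, u) = 5/2 (o(O, u) = (½)*5 = 5/2)
s(g, N) = 13*N
z(y) = -4 + y/3 + 14*y²/3 (z(y) = -4 + ((y² + (13*y)*y) + y)/3 = -4 + ((y² + 13*y²) + y)/3 = -4 + (14*y² + y)/3 = -4 + (y + 14*y²)/3 = -4 + (y/3 + 14*y²/3) = -4 + y/3 + 14*y²/3)
H = 1/895272 ≈ 1.1170e-6
H - z(o(6, 3)*277) = 1/895272 - (-4 + ((5/2)*277)/3 + 14*((5/2)*277)²/3) = 1/895272 - (-4 + (⅓)*(1385/2) + 14*(1385/2)²/3) = 1/895272 - (-4 + 1385/6 + (14/3)*(1918225/4)) = 1/895272 - (-4 + 1385/6 + 13427575/6) = 1/895272 - 1*2238156 = 1/895272 - 2238156 = -2003758398431/895272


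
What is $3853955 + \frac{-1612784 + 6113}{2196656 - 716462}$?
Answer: $\frac{633844384511}{164466} \approx 3.854 \cdot 10^{6}$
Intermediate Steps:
$3853955 + \frac{-1612784 + 6113}{2196656 - 716462} = 3853955 - \frac{1606671}{1480194} = 3853955 - \frac{178519}{164466} = \frac{633844384511}{164466}$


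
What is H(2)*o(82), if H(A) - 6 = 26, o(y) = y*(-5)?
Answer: -13120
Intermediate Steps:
o(y) = -5*y
H(A) = 32 (H(A) = 6 + 26 = 32)
H(2)*o(82) = 32*(-5*82) = 32*(-410) = -13120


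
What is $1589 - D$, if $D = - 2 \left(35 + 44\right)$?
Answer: $1747$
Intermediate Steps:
$D = -158$ ($D = \left(-2\right) 79 = -158$)
$1589 - D = 1589 - -158 = 1589 + 158 = 1747$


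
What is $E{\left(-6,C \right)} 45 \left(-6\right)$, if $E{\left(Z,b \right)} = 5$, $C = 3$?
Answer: $-1350$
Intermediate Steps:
$E{\left(-6,C \right)} 45 \left(-6\right) = 5 \cdot 45 \left(-6\right) = 225 \left(-6\right) = -1350$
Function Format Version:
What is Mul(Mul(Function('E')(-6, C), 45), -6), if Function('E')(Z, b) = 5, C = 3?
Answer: -1350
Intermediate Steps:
Mul(Mul(Function('E')(-6, C), 45), -6) = Mul(Mul(5, 45), -6) = Mul(225, -6) = -1350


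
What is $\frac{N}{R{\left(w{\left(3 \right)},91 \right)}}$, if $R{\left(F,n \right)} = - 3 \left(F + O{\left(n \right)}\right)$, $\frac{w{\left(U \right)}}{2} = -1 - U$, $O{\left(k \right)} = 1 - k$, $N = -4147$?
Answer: $- \frac{4147}{294} \approx -14.105$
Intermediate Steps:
$w{\left(U \right)} = -2 - 2 U$ ($w{\left(U \right)} = 2 \left(-1 - U\right) = -2 - 2 U$)
$R{\left(F,n \right)} = -3 - 3 F + 3 n$ ($R{\left(F,n \right)} = - 3 \left(F - \left(-1 + n\right)\right) = - 3 \left(1 + F - n\right) = -3 - 3 F + 3 n$)
$\frac{N}{R{\left(w{\left(3 \right)},91 \right)}} = - \frac{4147}{-3 - 3 \left(-2 - 6\right) + 3 \cdot 91} = - \frac{4147}{-3 - 3 \left(-2 - 6\right) + 273} = - \frac{4147}{-3 - -24 + 273} = - \frac{4147}{-3 + 24 + 273} = - \frac{4147}{294}$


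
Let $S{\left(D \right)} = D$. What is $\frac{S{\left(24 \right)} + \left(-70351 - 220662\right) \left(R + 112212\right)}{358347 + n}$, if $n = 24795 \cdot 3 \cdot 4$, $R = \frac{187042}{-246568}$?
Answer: $- \frac{4025830387017115}{80860372908} \approx -49787.0$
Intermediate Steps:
$R = - \frac{93521}{123284}$ ($R = 187042 \left(- \frac{1}{246568}\right) = - \frac{93521}{123284} \approx -0.75858$)
$n = 297540$ ($n = 24795 \cdot 12 = 297540$)
$\frac{S{\left(24 \right)} + \left(-70351 - 220662\right) \left(R + 112212\right)}{358347 + n} = \frac{24 + \left(-70351 - 220662\right) \left(- \frac{93521}{123284} + 112212\right)}{358347 + 297540} = \frac{24 - \frac{4025830389975931}{123284}}{655887} = \left(24 - \frac{4025830389975931}{123284}\right) \frac{1}{655887} = \left(- \frac{4025830387017115}{123284}\right) \frac{1}{655887} = - \frac{4025830387017115}{80860372908}$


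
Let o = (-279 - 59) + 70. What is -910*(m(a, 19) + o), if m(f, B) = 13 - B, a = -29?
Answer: 249340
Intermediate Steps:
o = -268 (o = -338 + 70 = -268)
-910*(m(a, 19) + o) = -910*((13 - 1*19) - 268) = -910*((13 - 19) - 268) = -910*(-6 - 268) = -910*(-274) = 249340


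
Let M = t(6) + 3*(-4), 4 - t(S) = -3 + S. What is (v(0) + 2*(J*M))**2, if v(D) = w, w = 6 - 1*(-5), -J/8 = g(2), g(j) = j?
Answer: 131769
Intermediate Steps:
t(S) = 7 - S (t(S) = 4 - (-3 + S) = 4 + (3 - S) = 7 - S)
J = -16 (J = -8*2 = -16)
M = -11 (M = (7 - 1*6) + 3*(-4) = (7 - 6) - 12 = 1 - 12 = -11)
w = 11 (w = 6 + 5 = 11)
v(D) = 11
(v(0) + 2*(J*M))**2 = (11 + 2*(-16*(-11)))**2 = (11 + 2*176)**2 = (11 + 352)**2 = 363**2 = 131769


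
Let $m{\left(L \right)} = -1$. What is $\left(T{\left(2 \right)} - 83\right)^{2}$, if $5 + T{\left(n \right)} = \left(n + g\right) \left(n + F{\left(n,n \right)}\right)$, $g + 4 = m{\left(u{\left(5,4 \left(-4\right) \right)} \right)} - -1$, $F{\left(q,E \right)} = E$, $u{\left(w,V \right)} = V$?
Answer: $9216$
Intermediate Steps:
$g = -4$ ($g = -4 - 0 = -4 + \left(-1 + 1\right) = -4 + 0 = -4$)
$T{\left(n \right)} = -5 + 2 n \left(-4 + n\right)$ ($T{\left(n \right)} = -5 + \left(n - 4\right) \left(n + n\right) = -5 + \left(-4 + n\right) 2 n = -5 + 2 n \left(-4 + n\right)$)
$\left(T{\left(2 \right)} - 83\right)^{2} = \left(\left(-5 - 16 + 2 \cdot 2^{2}\right) - 83\right)^{2} = \left(\left(-5 - 16 + 2 \cdot 4\right) - 83\right)^{2} = \left(\left(-5 - 16 + 8\right) - 83\right)^{2} = \left(-13 - 83\right)^{2} = \left(-96\right)^{2} = 9216$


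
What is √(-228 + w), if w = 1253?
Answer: 5*√41 ≈ 32.016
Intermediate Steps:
√(-228 + w) = √(-228 + 1253) = √1025 = 5*√41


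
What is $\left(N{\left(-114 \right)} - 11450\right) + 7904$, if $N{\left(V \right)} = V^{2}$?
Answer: $9450$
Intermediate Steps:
$\left(N{\left(-114 \right)} - 11450\right) + 7904 = \left(\left(-114\right)^{2} - 11450\right) + 7904 = \left(12996 - 11450\right) + 7904 = 1546 + 7904 = 9450$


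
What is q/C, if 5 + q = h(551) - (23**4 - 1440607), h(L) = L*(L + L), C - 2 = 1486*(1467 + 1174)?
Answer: 589321/1308176 ≈ 0.45049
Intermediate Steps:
C = 3924528 (C = 2 + 1486*(1467 + 1174) = 2 + 1486*2641 = 2 + 3924526 = 3924528)
h(L) = 2*L**2 (h(L) = L*(2*L) = 2*L**2)
q = 1767963 (q = -5 + (2*551**2 - (23**4 - 1440607)) = -5 + (2*303601 - (279841 - 1440607)) = -5 + (607202 - 1*(-1160766)) = -5 + (607202 + 1160766) = -5 + 1767968 = 1767963)
q/C = 1767963/3924528 = 1767963*(1/3924528) = 589321/1308176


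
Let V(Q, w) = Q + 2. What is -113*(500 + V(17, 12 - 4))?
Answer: -58647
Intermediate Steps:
V(Q, w) = 2 + Q
-113*(500 + V(17, 12 - 4)) = -113*(500 + (2 + 17)) = -113*(500 + 19) = -113*519 = -58647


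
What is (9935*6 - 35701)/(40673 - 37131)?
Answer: 23909/3542 ≈ 6.7501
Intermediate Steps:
(9935*6 - 35701)/(40673 - 37131) = (59610 - 35701)/3542 = 23909*(1/3542) = 23909/3542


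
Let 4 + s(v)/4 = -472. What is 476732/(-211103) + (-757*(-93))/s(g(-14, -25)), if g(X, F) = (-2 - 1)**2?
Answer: -15769560031/401940112 ≈ -39.234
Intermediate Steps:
g(X, F) = 9 (g(X, F) = (-3)**2 = 9)
s(v) = -1904 (s(v) = -16 + 4*(-472) = -16 - 1888 = -1904)
476732/(-211103) + (-757*(-93))/s(g(-14, -25)) = 476732/(-211103) - 757*(-93)/(-1904) = 476732*(-1/211103) + 70401*(-1/1904) = -476732/211103 - 70401/1904 = -15769560031/401940112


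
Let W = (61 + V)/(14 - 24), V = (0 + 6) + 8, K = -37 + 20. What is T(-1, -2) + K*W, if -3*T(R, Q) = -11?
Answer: 787/6 ≈ 131.17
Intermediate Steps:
T(R, Q) = 11/3 (T(R, Q) = -1/3*(-11) = 11/3)
K = -17
V = 14 (V = 6 + 8 = 14)
W = -15/2 (W = (61 + 14)/(14 - 24) = 75/(-10) = 75*(-1/10) = -15/2 ≈ -7.5000)
T(-1, -2) + K*W = 11/3 - 17*(-15/2) = 11/3 + 255/2 = 787/6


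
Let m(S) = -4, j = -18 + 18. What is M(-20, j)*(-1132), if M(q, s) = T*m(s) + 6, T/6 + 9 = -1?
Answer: -278472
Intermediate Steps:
j = 0
T = -60 (T = -54 + 6*(-1) = -54 - 6 = -60)
M(q, s) = 246 (M(q, s) = -60*(-4) + 6 = 240 + 6 = 246)
M(-20, j)*(-1132) = 246*(-1132) = -278472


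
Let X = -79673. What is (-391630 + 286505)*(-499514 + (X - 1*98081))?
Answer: 71197798500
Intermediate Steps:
(-391630 + 286505)*(-499514 + (X - 1*98081)) = (-391630 + 286505)*(-499514 + (-79673 - 1*98081)) = -105125*(-499514 + (-79673 - 98081)) = -105125*(-499514 - 177754) = -105125*(-677268) = 71197798500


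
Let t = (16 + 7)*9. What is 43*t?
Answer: 8901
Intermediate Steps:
t = 207 (t = 23*9 = 207)
43*t = 43*207 = 8901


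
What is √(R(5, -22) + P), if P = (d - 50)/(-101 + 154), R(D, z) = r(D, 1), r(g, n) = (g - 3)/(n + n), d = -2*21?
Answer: I*√2067/53 ≈ 0.85782*I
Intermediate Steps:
d = -42
r(g, n) = (-3 + g)/(2*n) (r(g, n) = (-3 + g)/((2*n)) = (-3 + g)*(1/(2*n)) = (-3 + g)/(2*n))
R(D, z) = -3/2 + D/2 (R(D, z) = (½)*(-3 + D)/1 = (½)*1*(-3 + D) = -3/2 + D/2)
P = -92/53 (P = (-42 - 50)/(-101 + 154) = -92/53 ≈ -1.7358)
√(R(5, -22) + P) = √((-3/2 + (½)*5) - 92/53) = √((-3/2 + 5/2) - 92/53) = √(1 - 92/53) = √(-39/53) = I*√2067/53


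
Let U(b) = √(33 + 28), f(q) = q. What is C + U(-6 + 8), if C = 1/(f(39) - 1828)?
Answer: -1/1789 + √61 ≈ 7.8097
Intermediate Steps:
U(b) = √61
C = -1/1789 (C = 1/(39 - 1828) = 1/(-1789) = -1/1789 ≈ -0.00055897)
C + U(-6 + 8) = -1/1789 + √61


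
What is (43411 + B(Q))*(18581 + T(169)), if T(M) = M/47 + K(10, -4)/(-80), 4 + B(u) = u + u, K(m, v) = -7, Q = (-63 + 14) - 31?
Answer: 3022031554023/3760 ≈ 8.0373e+8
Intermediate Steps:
Q = -80 (Q = -49 - 31 = -80)
B(u) = -4 + 2*u (B(u) = -4 + (u + u) = -4 + 2*u)
T(M) = 7/80 + M/47 (T(M) = M/47 - 7/(-80) = M*(1/47) - 7*(-1/80) = M/47 + 7/80 = 7/80 + M/47)
(43411 + B(Q))*(18581 + T(169)) = (43411 + (-4 + 2*(-80)))*(18581 + (7/80 + (1/47)*169)) = (43411 + (-4 - 160))*(18581 + (7/80 + 169/47)) = (43411 - 164)*(18581 + 13849/3760) = 43247*(69878409/3760) = 3022031554023/3760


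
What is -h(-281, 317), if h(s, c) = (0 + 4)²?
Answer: -16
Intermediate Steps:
h(s, c) = 16 (h(s, c) = 4² = 16)
-h(-281, 317) = -1*16 = -16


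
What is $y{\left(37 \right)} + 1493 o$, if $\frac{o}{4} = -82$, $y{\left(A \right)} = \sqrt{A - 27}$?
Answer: $-489704 + \sqrt{10} \approx -4.897 \cdot 10^{5}$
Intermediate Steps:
$y{\left(A \right)} = \sqrt{-27 + A}$
$o = -328$ ($o = 4 \left(-82\right) = -328$)
$y{\left(37 \right)} + 1493 o = \sqrt{-27 + 37} + 1493 \left(-328\right) = \sqrt{10} - 489704 = -489704 + \sqrt{10}$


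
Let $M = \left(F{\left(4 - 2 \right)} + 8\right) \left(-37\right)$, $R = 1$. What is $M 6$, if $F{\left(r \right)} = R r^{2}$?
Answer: $-2664$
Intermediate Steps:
$F{\left(r \right)} = r^{2}$ ($F{\left(r \right)} = 1 r^{2} = r^{2}$)
$M = -444$ ($M = \left(\left(4 - 2\right)^{2} + 8\right) \left(-37\right) = \left(2^{2} + 8\right) \left(-37\right) = \left(4 + 8\right) \left(-37\right) = 12 \left(-37\right) = -444$)
$M 6 = \left(-444\right) 6 = -2664$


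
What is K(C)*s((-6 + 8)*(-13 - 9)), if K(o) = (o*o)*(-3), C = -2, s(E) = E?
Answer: 528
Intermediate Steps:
K(o) = -3*o**2 (K(o) = o**2*(-3) = -3*o**2)
K(C)*s((-6 + 8)*(-13 - 9)) = (-3*(-2)**2)*((-6 + 8)*(-13 - 9)) = (-3*4)*(2*(-22)) = -12*(-44) = 528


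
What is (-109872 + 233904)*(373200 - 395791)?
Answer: -2802006912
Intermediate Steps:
(-109872 + 233904)*(373200 - 395791) = 124032*(-22591) = -2802006912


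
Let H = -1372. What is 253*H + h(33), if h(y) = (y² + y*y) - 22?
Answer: -344960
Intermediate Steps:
h(y) = -22 + 2*y² (h(y) = (y² + y²) - 22 = 2*y² - 22 = -22 + 2*y²)
253*H + h(33) = 253*(-1372) + (-22 + 2*33²) = -347116 + (-22 + 2*1089) = -347116 + (-22 + 2178) = -347116 + 2156 = -344960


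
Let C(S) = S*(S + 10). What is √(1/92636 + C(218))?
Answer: √106632830514455/46318 ≈ 222.94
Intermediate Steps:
C(S) = S*(10 + S)
√(1/92636 + C(218)) = √(1/92636 + 218*(10 + 218)) = √(1/92636 + 218*228) = √(1/92636 + 49704) = √(4604379745/92636) = √106632830514455/46318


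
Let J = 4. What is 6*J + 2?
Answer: 26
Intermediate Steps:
6*J + 2 = 6*4 + 2 = 24 + 2 = 26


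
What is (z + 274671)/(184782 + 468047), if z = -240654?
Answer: 34017/652829 ≈ 0.052107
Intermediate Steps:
(z + 274671)/(184782 + 468047) = (-240654 + 274671)/(184782 + 468047) = 34017/652829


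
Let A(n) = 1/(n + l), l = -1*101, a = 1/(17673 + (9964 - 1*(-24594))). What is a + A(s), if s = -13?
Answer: -2743/313386 ≈ -0.0087528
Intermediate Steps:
a = 1/52231 (a = 1/(17673 + (9964 + 24594)) = 1/(17673 + 34558) = 1/52231 ≈ 1.9146e-5)
l = -101
A(n) = 1/(-101 + n) (A(n) = 1/(n - 101) = 1/(-101 + n))
a + A(s) = 1/52231 + 1/(-101 - 13) = 1/52231 + 1/(-114) = 1/52231 - 1/114 = -2743/313386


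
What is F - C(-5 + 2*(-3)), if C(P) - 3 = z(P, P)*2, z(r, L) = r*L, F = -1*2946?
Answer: -3191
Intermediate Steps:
F = -2946
z(r, L) = L*r
C(P) = 3 + 2*P² (C(P) = 3 + (P*P)*2 = 3 + P²*2 = 3 + 2*P²)
F - C(-5 + 2*(-3)) = -2946 - (3 + 2*(-5 + 2*(-3))²) = -2946 - (3 + 2*(-5 - 6)²) = -2946 - (3 + 2*(-11)²) = -2946 - (3 + 2*121) = -2946 - (3 + 242) = -2946 - 1*245 = -2946 - 245 = -3191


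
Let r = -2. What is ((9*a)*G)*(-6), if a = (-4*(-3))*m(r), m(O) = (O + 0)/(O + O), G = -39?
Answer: 12636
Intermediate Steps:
m(O) = ½ (m(O) = O/((2*O)) = O*(1/(2*O)) = ½)
a = 6 (a = -4*(-3)*(½) = 12*(½) = 6)
((9*a)*G)*(-6) = ((9*6)*(-39))*(-6) = (54*(-39))*(-6) = -2106*(-6) = 12636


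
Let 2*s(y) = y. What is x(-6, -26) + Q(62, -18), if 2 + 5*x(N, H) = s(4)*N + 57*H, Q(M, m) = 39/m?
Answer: -9041/30 ≈ -301.37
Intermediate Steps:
s(y) = y/2
x(N, H) = -⅖ + 2*N/5 + 57*H/5 (x(N, H) = -⅖ + (((½)*4)*N + 57*H)/5 = -⅖ + (2*N + 57*H)/5 = -⅖ + (2*N/5 + 57*H/5) = -⅖ + 2*N/5 + 57*H/5)
x(-6, -26) + Q(62, -18) = (-⅖ + (⅖)*(-6) + (57/5)*(-26)) + 39/(-18) = (-⅖ - 12/5 - 1482/5) + 39*(-1/18) = -1496/5 - 13/6 = -9041/30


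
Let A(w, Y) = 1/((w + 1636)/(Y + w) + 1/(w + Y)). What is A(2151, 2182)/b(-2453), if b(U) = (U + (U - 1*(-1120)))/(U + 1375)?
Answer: 2335487/7170684 ≈ 0.32570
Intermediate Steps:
A(w, Y) = 1/(1/(Y + w) + (1636 + w)/(Y + w)) (A(w, Y) = 1/((1636 + w)/(Y + w) + 1/(Y + w)) = 1/(1/(Y + w) + (1636 + w)/(Y + w)))
b(U) = (1120 + 2*U)/(1375 + U) (b(U) = (U + (U + 1120))/(1375 + U) = (U + (1120 + U))/(1375 + U) = (1120 + 2*U)/(1375 + U))
A(2151, 2182)/b(-2453) = ((2182 + 2151)/(1637 + 2151))/((2*(560 - 2453)/(1375 - 2453))) = (4333/3788)/((2*(-1893)/(-1078))) = ((1/3788)*4333)/((2*(-1/1078)*(-1893))) = 4333/(3788*(1893/539)) = (4333/3788)*(539/1893) = 2335487/7170684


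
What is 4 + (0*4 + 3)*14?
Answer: 46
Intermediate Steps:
4 + (0*4 + 3)*14 = 4 + (0 + 3)*14 = 4 + 3*14 = 4 + 42 = 46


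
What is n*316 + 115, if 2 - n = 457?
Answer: -143665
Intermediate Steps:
n = -455 (n = 2 - 1*457 = 2 - 457 = -455)
n*316 + 115 = -455*316 + 115 = -143780 + 115 = -143665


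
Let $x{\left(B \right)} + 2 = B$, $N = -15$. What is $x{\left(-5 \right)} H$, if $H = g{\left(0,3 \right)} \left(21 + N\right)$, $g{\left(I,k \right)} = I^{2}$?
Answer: $0$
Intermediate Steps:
$x{\left(B \right)} = -2 + B$
$H = 0$ ($H = 0^{2} \left(21 - 15\right) = 0 \cdot 6 = 0$)
$x{\left(-5 \right)} H = \left(-2 - 5\right) 0 = \left(-7\right) 0 = 0$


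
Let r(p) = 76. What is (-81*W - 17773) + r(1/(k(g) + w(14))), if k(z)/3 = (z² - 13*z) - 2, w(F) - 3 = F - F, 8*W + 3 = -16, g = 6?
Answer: -140037/8 ≈ -17505.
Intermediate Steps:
W = -19/8 (W = -3/8 + (⅛)*(-16) = -3/8 - 2 = -19/8 ≈ -2.3750)
w(F) = 3 (w(F) = 3 + (F - F) = 3 + 0 = 3)
k(z) = -6 - 39*z + 3*z² (k(z) = 3*((z² - 13*z) - 2) = 3*(-2 + z² - 13*z) = -6 - 39*z + 3*z²)
(-81*W - 17773) + r(1/(k(g) + w(14))) = (-81*(-19/8) - 17773) + 76 = (1539/8 - 17773) + 76 = -140645/8 + 76 = -140037/8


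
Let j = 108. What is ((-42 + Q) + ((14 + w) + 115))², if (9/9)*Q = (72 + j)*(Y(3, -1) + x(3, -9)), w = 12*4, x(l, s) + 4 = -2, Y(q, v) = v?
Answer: 1265625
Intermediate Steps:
x(l, s) = -6 (x(l, s) = -4 - 2 = -6)
w = 48
Q = -1260 (Q = (72 + 108)*(-1 - 6) = 180*(-7) = -1260)
((-42 + Q) + ((14 + w) + 115))² = ((-42 - 1260) + ((14 + 48) + 115))² = (-1302 + (62 + 115))² = (-1302 + 177)² = (-1125)² = 1265625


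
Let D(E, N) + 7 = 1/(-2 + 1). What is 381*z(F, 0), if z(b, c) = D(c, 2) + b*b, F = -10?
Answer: 35052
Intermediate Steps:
D(E, N) = -8 (D(E, N) = -7 + 1/(-2 + 1) = -7 + 1/(-1) = -7 - 1 = -8)
z(b, c) = -8 + b² (z(b, c) = -8 + b*b = -8 + b²)
381*z(F, 0) = 381*(-8 + (-10)²) = 381*(-8 + 100) = 381*92 = 35052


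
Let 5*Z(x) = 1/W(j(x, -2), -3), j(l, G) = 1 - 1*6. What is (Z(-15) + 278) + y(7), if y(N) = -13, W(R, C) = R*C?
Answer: 19876/75 ≈ 265.01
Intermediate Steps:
j(l, G) = -5 (j(l, G) = 1 - 6 = -5)
W(R, C) = C*R
Z(x) = 1/75 (Z(x) = 1/(5*((-3*(-5)))) = (⅕)/15 = (⅕)*(1/15) = 1/75)
(Z(-15) + 278) + y(7) = (1/75 + 278) - 13 = 20851/75 - 13 = 19876/75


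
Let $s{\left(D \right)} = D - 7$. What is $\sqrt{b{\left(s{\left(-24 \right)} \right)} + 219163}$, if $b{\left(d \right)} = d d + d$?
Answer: $\sqrt{220093} \approx 469.14$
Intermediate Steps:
$s{\left(D \right)} = -7 + D$ ($s{\left(D \right)} = D - 7 = -7 + D$)
$b{\left(d \right)} = d + d^{2}$ ($b{\left(d \right)} = d^{2} + d = d + d^{2}$)
$\sqrt{b{\left(s{\left(-24 \right)} \right)} + 219163} = \sqrt{\left(-7 - 24\right) \left(1 - 31\right) + 219163} = \sqrt{- 31 \left(1 - 31\right) + 219163} = \sqrt{\left(-31\right) \left(-30\right) + 219163} = \sqrt{930 + 219163} = \sqrt{220093}$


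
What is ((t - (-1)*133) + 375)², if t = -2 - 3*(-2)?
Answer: 262144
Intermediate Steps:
t = 4 (t = -2 + 6 = 4)
((t - (-1)*133) + 375)² = ((4 - (-1)*133) + 375)² = ((4 - 1*(-133)) + 375)² = ((4 + 133) + 375)² = (137 + 375)² = 512² = 262144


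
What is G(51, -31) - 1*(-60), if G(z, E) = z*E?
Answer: -1521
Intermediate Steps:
G(z, E) = E*z
G(51, -31) - 1*(-60) = -31*51 - 1*(-60) = -1581 + 60 = -1521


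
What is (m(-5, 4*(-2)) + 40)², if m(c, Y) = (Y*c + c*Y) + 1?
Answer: 14641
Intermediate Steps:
m(c, Y) = 1 + 2*Y*c (m(c, Y) = (Y*c + Y*c) + 1 = 2*Y*c + 1 = 1 + 2*Y*c)
(m(-5, 4*(-2)) + 40)² = ((1 + 2*(4*(-2))*(-5)) + 40)² = ((1 + 2*(-8)*(-5)) + 40)² = ((1 + 80) + 40)² = (81 + 40)² = 121² = 14641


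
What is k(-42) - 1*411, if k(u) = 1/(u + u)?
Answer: -34525/84 ≈ -411.01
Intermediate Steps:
k(u) = 1/(2*u)
k(-42) - 1*411 = (½)/(-42) - 1*411 = (½)*(-1/42) - 411 = -1/84 - 411 = -34525/84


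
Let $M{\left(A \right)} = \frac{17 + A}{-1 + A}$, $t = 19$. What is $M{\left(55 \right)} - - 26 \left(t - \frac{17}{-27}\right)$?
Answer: $\frac{13816}{27} \approx 511.7$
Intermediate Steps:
$M{\left(A \right)} = \frac{17 + A}{-1 + A}$
$M{\left(55 \right)} - - 26 \left(t - \frac{17}{-27}\right) = \frac{17 + 55}{-1 + 55} - - 26 \left(19 - \frac{17}{-27}\right) = \frac{1}{54} \cdot 72 - - 26 \left(19 - - \frac{17}{27}\right) = \frac{1}{54} \cdot 72 - - 26 \left(19 + \frac{17}{27}\right) = \frac{4}{3} - \left(-26\right) \frac{530}{27} = \frac{4}{3} - - \frac{13780}{27} = \frac{4}{3} + \frac{13780}{27} = \frac{13816}{27}$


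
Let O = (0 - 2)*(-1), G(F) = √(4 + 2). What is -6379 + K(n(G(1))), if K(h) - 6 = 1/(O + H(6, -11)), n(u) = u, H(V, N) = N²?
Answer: -783878/123 ≈ -6373.0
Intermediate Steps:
G(F) = √6
O = 2 (O = -2*(-1) = 2)
K(h) = 739/123 (K(h) = 6 + 1/(2 + (-11)²) = 6 + 1/(2 + 121) = 6 + 1/123 = 739/123)
-6379 + K(n(G(1))) = -6379 + 739/123 = -783878/123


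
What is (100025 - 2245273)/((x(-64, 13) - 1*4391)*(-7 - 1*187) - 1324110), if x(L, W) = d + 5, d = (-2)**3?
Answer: 153232/33691 ≈ 4.5482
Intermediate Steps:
d = -8
x(L, W) = -3 (x(L, W) = -8 + 5 = -3)
(100025 - 2245273)/((x(-64, 13) - 1*4391)*(-7 - 1*187) - 1324110) = (100025 - 2245273)/((-3 - 1*4391)*(-7 - 1*187) - 1324110) = -2145248/((-3 - 4391)*(-7 - 187) - 1324110) = -2145248/(-4394*(-194) - 1324110) = -2145248/(852436 - 1324110) = -2145248/(-471674) = -2145248*(-1/471674) = 153232/33691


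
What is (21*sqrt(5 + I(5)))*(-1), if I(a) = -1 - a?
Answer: -21*I ≈ -21.0*I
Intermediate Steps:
(21*sqrt(5 + I(5)))*(-1) = (21*sqrt(5 + (-1 - 1*5)))*(-1) = (21*sqrt(5 + (-1 - 5)))*(-1) = (21*sqrt(5 - 6))*(-1) = (21*sqrt(-1))*(-1) = (21*I)*(-1) = -21*I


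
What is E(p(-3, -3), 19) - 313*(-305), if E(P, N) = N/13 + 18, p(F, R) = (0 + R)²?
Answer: 1241298/13 ≈ 95485.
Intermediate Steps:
p(F, R) = R²
E(P, N) = 18 + N/13 (E(P, N) = N/13 + 18 = 18 + N/13)
E(p(-3, -3), 19) - 313*(-305) = (18 + (1/13)*19) - 313*(-305) = (18 + 19/13) + 95465 = 253/13 + 95465 = 1241298/13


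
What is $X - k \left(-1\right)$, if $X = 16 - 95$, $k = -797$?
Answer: $-876$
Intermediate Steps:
$X = -79$ ($X = 16 - 95 = -79$)
$X - k \left(-1\right) = -79 - \left(-797\right) \left(-1\right) = -79 - 797 = -876$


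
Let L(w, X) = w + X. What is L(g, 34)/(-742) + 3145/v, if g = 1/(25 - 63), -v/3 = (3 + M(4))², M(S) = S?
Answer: -12695171/592116 ≈ -21.440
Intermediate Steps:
v = -147 (v = -3*(3 + 4)² = -3*7² = -3*49 = -147)
g = -1/38 (g = 1/(-38) = -1/38 ≈ -0.026316)
L(w, X) = X + w
L(g, 34)/(-742) + 3145/v = (34 - 1/38)/(-742) + 3145/(-147) = (1291/38)*(-1/742) + 3145*(-1/147) = -1291/28196 - 3145/147 = -12695171/592116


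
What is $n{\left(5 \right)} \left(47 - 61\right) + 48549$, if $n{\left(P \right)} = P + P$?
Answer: $48409$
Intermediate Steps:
$n{\left(P \right)} = 2 P$
$n{\left(5 \right)} \left(47 - 61\right) + 48549 = 2 \cdot 5 \left(47 - 61\right) + 48549 = 10 \left(-14\right) + 48549 = -140 + 48549 = 48409$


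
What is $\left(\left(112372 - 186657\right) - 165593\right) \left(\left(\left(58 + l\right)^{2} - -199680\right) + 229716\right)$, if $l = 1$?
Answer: $-103837669006$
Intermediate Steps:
$\left(\left(112372 - 186657\right) - 165593\right) \left(\left(\left(58 + l\right)^{2} - -199680\right) + 229716\right) = \left(\left(112372 - 186657\right) - 165593\right) \left(\left(\left(58 + 1\right)^{2} - -199680\right) + 229716\right) = \left(-74285 - 165593\right) \left(\left(59^{2} + 199680\right) + 229716\right) = - 239878 \left(\left(3481 + 199680\right) + 229716\right) = - 239878 \left(203161 + 229716\right) = \left(-239878\right) 432877 = -103837669006$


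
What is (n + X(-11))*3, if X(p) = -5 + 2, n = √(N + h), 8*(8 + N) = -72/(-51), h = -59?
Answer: -9 + 12*I*√1207/17 ≈ -9.0 + 24.524*I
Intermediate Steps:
N = -133/17 (N = -8 + (-72/(-51))/8 = -8 + (-72*(-1/51))/8 = -8 + (⅛)*(24/17) = -8 + 3/17 = -133/17 ≈ -7.8235)
n = 4*I*√1207/17 (n = √(-133/17 - 59) = √(-1136/17) = 4*I*√1207/17 ≈ 8.1746*I)
X(p) = -3
(n + X(-11))*3 = (4*I*√1207/17 - 3)*3 = (-3 + 4*I*√1207/17)*3 = -9 + 12*I*√1207/17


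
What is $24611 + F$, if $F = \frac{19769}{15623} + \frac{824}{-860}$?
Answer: $\frac{82668027392}{3358945} \approx 24611.0$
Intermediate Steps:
$F = \frac{1031997}{3358945}$ ($F = 19769 \cdot \frac{1}{15623} + 824 \left(- \frac{1}{860}\right) = \frac{19769}{15623} - \frac{206}{215} = \frac{1031997}{3358945} \approx 0.30724$)
$24611 + F = 24611 + \frac{1031997}{3358945} = \frac{82668027392}{3358945}$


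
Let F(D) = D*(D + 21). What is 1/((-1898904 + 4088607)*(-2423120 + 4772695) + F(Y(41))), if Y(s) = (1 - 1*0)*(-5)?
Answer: 1/5144871426145 ≈ 1.9437e-13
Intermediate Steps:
Y(s) = -5 (Y(s) = (1 + 0)*(-5) = 1*(-5) = -5)
F(D) = D*(21 + D)
1/((-1898904 + 4088607)*(-2423120 + 4772695) + F(Y(41))) = 1/((-1898904 + 4088607)*(-2423120 + 4772695) - 5*(21 - 5)) = 1/(2189703*2349575 - 5*16) = 1/(5144871426225 - 80) = 1/5144871426145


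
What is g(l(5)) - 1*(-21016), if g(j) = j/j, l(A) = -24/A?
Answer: 21017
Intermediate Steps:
g(j) = 1
g(l(5)) - 1*(-21016) = 1 - 1*(-21016) = 1 + 21016 = 21017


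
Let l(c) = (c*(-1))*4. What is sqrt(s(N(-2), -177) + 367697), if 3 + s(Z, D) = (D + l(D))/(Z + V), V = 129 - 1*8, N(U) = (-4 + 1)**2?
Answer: sqrt(6214097630)/130 ≈ 606.38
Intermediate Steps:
l(c) = -4*c (l(c) = -c*4 = -4*c)
N(U) = 9 (N(U) = (-3)**2 = 9)
V = 121 (V = 129 - 8 = 121)
s(Z, D) = -3 - 3*D/(121 + Z) (s(Z, D) = -3 + (D - 4*D)/(Z + 121) = -3 + (-3*D)/(121 + Z) = -3 - 3*D/(121 + Z))
sqrt(s(N(-2), -177) + 367697) = sqrt(3*(-121 - 1*(-177) - 1*9)/(121 + 9) + 367697) = sqrt(3*(-121 + 177 - 9)/130 + 367697) = sqrt(3*(1/130)*47 + 367697) = sqrt(141/130 + 367697) = sqrt(47800751/130) = sqrt(6214097630)/130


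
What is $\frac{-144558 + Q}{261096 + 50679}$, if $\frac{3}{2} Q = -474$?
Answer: $- \frac{144874}{311775} \approx -0.46467$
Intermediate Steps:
$Q = -316$ ($Q = \frac{2}{3} \left(-474\right) = -316$)
$\frac{-144558 + Q}{261096 + 50679} = \frac{-144558 - 316}{261096 + 50679} = - \frac{144874}{311775}$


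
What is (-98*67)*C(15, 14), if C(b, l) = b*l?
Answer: -1378860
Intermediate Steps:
(-98*67)*C(15, 14) = (-98*67)*(15*14) = -6566*210 = -1378860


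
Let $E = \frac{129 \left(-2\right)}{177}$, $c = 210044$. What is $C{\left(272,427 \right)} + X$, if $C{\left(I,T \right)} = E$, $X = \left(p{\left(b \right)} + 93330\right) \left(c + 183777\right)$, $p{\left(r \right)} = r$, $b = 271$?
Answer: $\frac{2174860325753}{59} \approx 3.6862 \cdot 10^{10}$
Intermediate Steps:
$E = - \frac{86}{59}$ ($E = \left(-258\right) \frac{1}{177} = - \frac{86}{59} \approx -1.4576$)
$X = 36862039421$ ($X = \left(271 + 93330\right) \left(210044 + 183777\right) = 93601 \cdot 393821 = 36862039421$)
$C{\left(I,T \right)} = - \frac{86}{59}$
$C{\left(272,427 \right)} + X = - \frac{86}{59} + 36862039421 = \frac{2174860325753}{59}$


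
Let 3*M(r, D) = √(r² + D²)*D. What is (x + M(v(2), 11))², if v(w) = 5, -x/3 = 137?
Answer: 1537955/9 - 3014*√146 ≈ 1.3447e+5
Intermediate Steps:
x = -411 (x = -3*137 = -411)
M(r, D) = D*√(D² + r²)/3 (M(r, D) = (√(r² + D²)*D)/3 = (√(D² + r²)*D)/3 = (D*√(D² + r²))/3 = D*√(D² + r²)/3)
(x + M(v(2), 11))² = (-411 + (⅓)*11*√(11² + 5²))² = (-411 + (⅓)*11*√(121 + 25))² = (-411 + (⅓)*11*√146)² = (-411 + 11*√146/3)²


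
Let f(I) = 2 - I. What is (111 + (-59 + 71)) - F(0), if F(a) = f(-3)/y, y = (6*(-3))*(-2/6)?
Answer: 733/6 ≈ 122.17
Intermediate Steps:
y = 6 (y = -(-36)/6 = -18*(-⅓) = 6)
F(a) = ⅚ (F(a) = (2 - 1*(-3))/6 = (2 + 3)*(⅙) = 5*(⅙) = ⅚)
(111 + (-59 + 71)) - F(0) = (111 + (-59 + 71)) - 1*⅚ = (111 + 12) - ⅚ = 123 - ⅚ = 733/6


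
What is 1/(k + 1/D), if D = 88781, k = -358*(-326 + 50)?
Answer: 88781/8772273049 ≈ 1.0121e-5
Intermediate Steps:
k = 98808 (k = -358*(-276) = 98808)
1/(k + 1/D) = 1/(98808 + 1/88781) = 1/(8772273049/88781) = 88781/8772273049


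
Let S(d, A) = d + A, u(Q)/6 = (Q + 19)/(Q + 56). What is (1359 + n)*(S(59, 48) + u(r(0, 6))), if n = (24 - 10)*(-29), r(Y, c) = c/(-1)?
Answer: 2586442/25 ≈ 1.0346e+5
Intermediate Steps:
r(Y, c) = -c (r(Y, c) = c*(-1) = -c)
u(Q) = 6*(19 + Q)/(56 + Q) (u(Q) = 6*((Q + 19)/(Q + 56)) = 6*((19 + Q)/(56 + Q)) = 6*(19 + Q)/(56 + Q))
n = -406 (n = 14*(-29) = -406)
S(d, A) = A + d
(1359 + n)*(S(59, 48) + u(r(0, 6))) = (1359 - 406)*((48 + 59) + 6*(19 - 1*6)/(56 - 1*6)) = 953*(107 + 6*(19 - 6)/(56 - 6)) = 953*(107 + 6*13/50) = 953*(107 + 6*(1/50)*13) = 953*(107 + 39/25) = 953*(2714/25) = 2586442/25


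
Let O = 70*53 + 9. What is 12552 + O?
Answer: 16271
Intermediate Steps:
O = 3719 (O = 3710 + 9 = 3719)
12552 + O = 12552 + 3719 = 16271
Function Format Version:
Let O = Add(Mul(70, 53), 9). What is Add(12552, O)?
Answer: 16271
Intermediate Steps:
O = 3719 (O = Add(3710, 9) = 3719)
Add(12552, O) = Add(12552, 3719) = 16271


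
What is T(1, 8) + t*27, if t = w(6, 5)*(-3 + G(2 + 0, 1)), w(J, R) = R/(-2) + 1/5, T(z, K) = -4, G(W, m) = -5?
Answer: 2464/5 ≈ 492.80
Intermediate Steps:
w(J, R) = ⅕ - R/2 (w(J, R) = R*(-½) + 1*(⅕) = -R/2 + ⅕ = ⅕ - R/2)
t = 92/5 (t = (⅕ - ½*5)*(-3 - 5) = (⅕ - 5/2)*(-8) = -23/10*(-8) = 92/5 ≈ 18.400)
T(1, 8) + t*27 = -4 + (92/5)*27 = -4 + 2484/5 = 2464/5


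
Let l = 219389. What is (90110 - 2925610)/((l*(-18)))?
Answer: 1417750/1974501 ≈ 0.71803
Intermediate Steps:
(90110 - 2925610)/((l*(-18))) = (90110 - 2925610)/((219389*(-18))) = -2835500/(-3949002) = -2835500*(-1/3949002) = 1417750/1974501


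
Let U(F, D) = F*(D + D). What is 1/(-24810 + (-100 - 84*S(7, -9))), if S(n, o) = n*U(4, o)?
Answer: 1/17426 ≈ 5.7386e-5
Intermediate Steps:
U(F, D) = 2*D*F (U(F, D) = F*(2*D) = 2*D*F)
S(n, o) = 8*n*o (S(n, o) = n*(2*o*4) = n*(8*o) = 8*n*o)
1/(-24810 + (-100 - 84*S(7, -9))) = 1/(-24810 + (-100 - 672*7*(-9))) = 1/(-24810 + (-100 - 84*(-504))) = 1/(-24810 + (-100 + 42336)) = 1/(-24810 + 42236) = 1/17426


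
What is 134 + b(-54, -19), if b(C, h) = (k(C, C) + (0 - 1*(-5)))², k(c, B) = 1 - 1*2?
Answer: 150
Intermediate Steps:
k(c, B) = -1 (k(c, B) = 1 - 2 = -1)
b(C, h) = 16 (b(C, h) = (-1 + (0 - 1*(-5)))² = (-1 + (0 + 5))² = (-1 + 5)² = 4² = 16)
134 + b(-54, -19) = 134 + 16 = 150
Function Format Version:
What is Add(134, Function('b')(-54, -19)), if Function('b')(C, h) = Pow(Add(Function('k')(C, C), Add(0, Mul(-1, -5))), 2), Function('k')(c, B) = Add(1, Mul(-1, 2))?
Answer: 150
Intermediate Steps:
Function('k')(c, B) = -1 (Function('k')(c, B) = Add(1, -2) = -1)
Function('b')(C, h) = 16 (Function('b')(C, h) = Pow(Add(-1, Add(0, Mul(-1, -5))), 2) = Pow(Add(-1, Add(0, 5)), 2) = Pow(Add(-1, 5), 2) = Pow(4, 2) = 16)
Add(134, Function('b')(-54, -19)) = Add(134, 16) = 150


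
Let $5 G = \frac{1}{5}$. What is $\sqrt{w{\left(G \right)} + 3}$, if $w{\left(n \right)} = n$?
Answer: $\frac{2 \sqrt{19}}{5} \approx 1.7436$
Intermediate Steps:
$G = \frac{1}{25}$ ($G = \frac{1}{5 \cdot 5} = \frac{1}{5} \cdot \frac{1}{5} = \frac{1}{25} \approx 0.04$)
$\sqrt{w{\left(G \right)} + 3} = \sqrt{\frac{1}{25} + 3} = \sqrt{\frac{76}{25}} = \frac{2 \sqrt{19}}{5}$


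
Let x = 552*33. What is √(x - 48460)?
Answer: 2*I*√7561 ≈ 173.91*I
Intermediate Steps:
x = 18216
√(x - 48460) = √(18216 - 48460) = √(-30244) = 2*I*√7561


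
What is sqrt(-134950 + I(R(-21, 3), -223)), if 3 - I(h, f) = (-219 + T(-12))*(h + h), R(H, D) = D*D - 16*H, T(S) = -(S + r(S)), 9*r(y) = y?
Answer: sqrt(6963) ≈ 83.445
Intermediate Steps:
r(y) = y/9
T(S) = -10*S/9 (T(S) = -(S + S/9) = -10*S/9)
R(H, D) = D**2 - 16*H
I(h, f) = 3 + 1234*h/3 (I(h, f) = 3 - (-219 - 10/9*(-12))*(h + h) = 3 - (-219 + 40/3)*2*h = 3 - (-617)*2*h/3 = 3 - (-1234)*h/3 = 3 + 1234*h/3)
sqrt(-134950 + I(R(-21, 3), -223)) = sqrt(-134950 + (3 + 1234*(3**2 - 16*(-21))/3)) = sqrt(-134950 + (3 + 1234*(9 + 336)/3)) = sqrt(-134950 + (3 + (1234/3)*345)) = sqrt(-134950 + (3 + 141910)) = sqrt(-134950 + 141913) = sqrt(6963)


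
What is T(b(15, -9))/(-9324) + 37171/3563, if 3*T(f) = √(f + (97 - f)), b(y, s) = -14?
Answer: 37171/3563 - √97/27972 ≈ 10.432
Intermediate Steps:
T(f) = √97/3 (T(f) = √(f + (97 - f))/3 = √97/3)
T(b(15, -9))/(-9324) + 37171/3563 = (√97/3)/(-9324) + 37171/3563 = (√97/3)*(-1/9324) + 37171*(1/3563) = -√97/27972 + 37171/3563 = 37171/3563 - √97/27972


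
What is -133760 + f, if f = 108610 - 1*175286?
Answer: -200436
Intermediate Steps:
f = -66676 (f = 108610 - 175286 = -66676)
-133760 + f = -133760 - 66676 = -200436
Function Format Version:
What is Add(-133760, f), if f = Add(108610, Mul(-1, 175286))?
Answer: -200436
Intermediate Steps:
f = -66676 (f = Add(108610, -175286) = -66676)
Add(-133760, f) = Add(-133760, -66676) = -200436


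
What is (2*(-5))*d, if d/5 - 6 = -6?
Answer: 0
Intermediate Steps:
d = 0 (d = 30 + 5*(-6) = 30 - 30 = 0)
(2*(-5))*d = (2*(-5))*0 = -10*0 = 0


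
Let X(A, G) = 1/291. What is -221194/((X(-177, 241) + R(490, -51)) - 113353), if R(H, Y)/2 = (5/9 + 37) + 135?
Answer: 96551181/49327942 ≈ 1.9573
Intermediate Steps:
X(A, G) = 1/291
R(H, Y) = 3106/9 (R(H, Y) = 2*((5/9 + 37) + 135) = 2*(338/9 + 135) = 2*(1553/9) = 3106/9)
-221194/((X(-177, 241) + R(490, -51)) - 113353) = -221194/((1/291 + 3106/9) - 113353) = -221194/(301285/873 - 113353) = -221194/(-98655884/873) = -221194*(-873/98655884) = 96551181/49327942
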